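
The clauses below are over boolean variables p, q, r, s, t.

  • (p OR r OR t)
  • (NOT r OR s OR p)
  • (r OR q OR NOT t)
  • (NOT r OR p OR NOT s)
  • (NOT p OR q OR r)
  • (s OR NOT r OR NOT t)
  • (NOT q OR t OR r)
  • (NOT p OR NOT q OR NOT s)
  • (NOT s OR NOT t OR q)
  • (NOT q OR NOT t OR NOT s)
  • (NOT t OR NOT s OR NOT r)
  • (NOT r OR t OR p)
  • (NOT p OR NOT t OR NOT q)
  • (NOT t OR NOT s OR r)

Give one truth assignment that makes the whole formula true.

p=True, q=False, r=True, s=True, t=False

Check each clause:
  1. (p OR t OR r) — p is true.
  2. (s OR NOT r OR p) — p is true.
  3. (r OR q OR NOT t) — r is true.
  4. (p OR NOT r OR NOT s) — p is true.
  5. (NOT p OR r OR q) — r is true.
  6. (NOT r OR NOT t OR s) — NOT t is true.
  7. (r OR NOT q OR t) — r is true.
  8. (NOT p OR NOT s OR NOT q) — NOT q is true.
  9. (NOT s OR NOT t OR q) — NOT t is true.
  10. (NOT s OR NOT t OR NOT q) — NOT t is true.
  11. (NOT t OR NOT r OR NOT s) — NOT t is true.
  12. (p OR NOT r OR t) — p is true.
  13. (NOT q OR NOT p OR NOT t) — NOT t is true.
  14. (r OR NOT t OR NOT s) — r is true.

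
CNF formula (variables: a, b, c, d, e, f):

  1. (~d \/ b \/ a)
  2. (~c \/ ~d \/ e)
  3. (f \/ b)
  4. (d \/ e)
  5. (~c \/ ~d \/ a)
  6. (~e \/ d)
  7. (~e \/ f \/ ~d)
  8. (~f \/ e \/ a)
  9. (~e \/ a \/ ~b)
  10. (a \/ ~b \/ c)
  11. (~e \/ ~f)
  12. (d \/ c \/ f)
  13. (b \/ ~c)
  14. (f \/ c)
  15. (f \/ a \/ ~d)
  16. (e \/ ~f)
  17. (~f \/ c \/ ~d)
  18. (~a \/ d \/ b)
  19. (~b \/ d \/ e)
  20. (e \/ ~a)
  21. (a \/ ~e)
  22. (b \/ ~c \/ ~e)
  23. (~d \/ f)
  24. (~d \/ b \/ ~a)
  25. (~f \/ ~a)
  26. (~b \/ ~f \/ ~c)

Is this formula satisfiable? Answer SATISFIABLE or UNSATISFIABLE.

d = True:
  propagation gives f=True, e=False; an empty clause results — contradiction.
d = False:
  propagation gives e=True; an empty clause results — contradiction.
Every branch closes, so no satisfying assignment exists.

UNSATISFIABLE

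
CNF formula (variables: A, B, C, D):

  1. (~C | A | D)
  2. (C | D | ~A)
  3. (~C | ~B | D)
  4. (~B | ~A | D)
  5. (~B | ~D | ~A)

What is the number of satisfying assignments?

9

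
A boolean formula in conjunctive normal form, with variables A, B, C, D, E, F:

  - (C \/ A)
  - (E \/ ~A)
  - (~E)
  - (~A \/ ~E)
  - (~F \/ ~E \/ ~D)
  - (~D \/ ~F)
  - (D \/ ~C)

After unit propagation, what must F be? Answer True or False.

Unit clause (~E) sets E = False.
From (E \/ ~A) and E = False: A = False.
(A \/ C) with A = False leaves only C, so C = True.
In (D \/ ~C), ~C is now false; D must hold, so D = True.
(~F \/ ~D): since D = True, the clause reduces to (~F). F = False.

False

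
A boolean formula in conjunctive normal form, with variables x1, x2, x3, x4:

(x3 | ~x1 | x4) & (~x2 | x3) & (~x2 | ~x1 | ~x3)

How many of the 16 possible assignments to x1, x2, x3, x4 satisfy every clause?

Split on x3, then x1.
  x3=1, x1=1: remaining (x2,x4) ∈ {(0,0); (0,1)} — 2.
  x3=1, x1=0: remaining (x2,x4) ∈ {(0,0); (0,1); (1,0); (1,1)} — 4.
  x3=0, x1=1: remaining (x2,x4) ∈ {(0,1)} — 1.
  x3=0, x1=0: remaining (x2,x4) ∈ {(0,0); (0,1)} — 2.
Total: 2 + 4 + 1 + 2 = 9.

9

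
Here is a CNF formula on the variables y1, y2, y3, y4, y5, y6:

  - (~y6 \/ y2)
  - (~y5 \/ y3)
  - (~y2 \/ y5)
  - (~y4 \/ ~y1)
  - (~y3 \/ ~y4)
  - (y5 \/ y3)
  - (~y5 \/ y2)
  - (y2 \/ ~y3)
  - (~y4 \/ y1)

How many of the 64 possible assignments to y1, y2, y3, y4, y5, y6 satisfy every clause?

4

Satisfying assignments:
  y1=0 y2=1 y3=1 y4=0 y5=1 y6=0
  y1=0 y2=1 y3=1 y4=0 y5=1 y6=1
  y1=1 y2=1 y3=1 y4=0 y5=1 y6=0
  y1=1 y2=1 y3=1 y4=0 y5=1 y6=1
Count: 4.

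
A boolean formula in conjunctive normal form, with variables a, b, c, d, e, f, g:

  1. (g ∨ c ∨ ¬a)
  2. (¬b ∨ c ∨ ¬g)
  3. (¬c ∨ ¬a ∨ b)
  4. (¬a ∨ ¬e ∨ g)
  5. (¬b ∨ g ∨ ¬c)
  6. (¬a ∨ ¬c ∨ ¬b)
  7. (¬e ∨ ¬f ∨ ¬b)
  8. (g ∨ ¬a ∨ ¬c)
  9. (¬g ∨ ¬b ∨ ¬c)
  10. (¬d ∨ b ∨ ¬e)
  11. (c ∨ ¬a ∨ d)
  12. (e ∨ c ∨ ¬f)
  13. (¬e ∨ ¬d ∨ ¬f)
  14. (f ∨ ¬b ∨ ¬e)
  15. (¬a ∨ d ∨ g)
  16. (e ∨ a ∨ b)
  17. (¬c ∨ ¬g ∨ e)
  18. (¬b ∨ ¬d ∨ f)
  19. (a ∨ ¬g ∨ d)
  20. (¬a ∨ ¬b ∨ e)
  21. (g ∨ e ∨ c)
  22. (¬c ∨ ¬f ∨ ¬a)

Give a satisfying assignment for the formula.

Try a = True.
The remaining clauses are satisfied by b = False, c = False, d = True, e = False, f = False, g = True.

a=True, b=False, c=False, d=True, e=False, f=False, g=True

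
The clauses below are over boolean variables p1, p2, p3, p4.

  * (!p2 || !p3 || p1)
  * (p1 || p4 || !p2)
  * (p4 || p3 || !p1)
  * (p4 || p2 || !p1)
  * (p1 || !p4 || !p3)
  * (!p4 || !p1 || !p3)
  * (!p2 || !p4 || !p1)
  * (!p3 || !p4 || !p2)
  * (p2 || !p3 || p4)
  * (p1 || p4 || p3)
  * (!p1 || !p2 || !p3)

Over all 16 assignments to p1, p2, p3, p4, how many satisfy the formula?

3

The models are:
  p1=0 p2=0 p3=0 p4=1
  p1=0 p2=1 p3=0 p4=1
  p1=1 p2=0 p3=0 p4=1
Count: 3.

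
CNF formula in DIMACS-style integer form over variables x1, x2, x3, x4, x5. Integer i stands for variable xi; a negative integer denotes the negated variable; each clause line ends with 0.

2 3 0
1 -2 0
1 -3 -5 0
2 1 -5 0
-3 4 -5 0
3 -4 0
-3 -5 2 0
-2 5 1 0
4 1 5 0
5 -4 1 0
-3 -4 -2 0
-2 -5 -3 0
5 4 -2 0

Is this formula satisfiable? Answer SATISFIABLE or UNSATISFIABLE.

SATISFIABLE

x1 occurs only positively in the remaining clauses — set x1 = True.
Branch on x2: take x2 = False.
  then x3 is forced to True.
  then x5 is forced to False.
x4 is now unconstrained; take x4 = True.
So x1=True, x2=False, x3=True, x4=True, x5=False is a satisfying assignment.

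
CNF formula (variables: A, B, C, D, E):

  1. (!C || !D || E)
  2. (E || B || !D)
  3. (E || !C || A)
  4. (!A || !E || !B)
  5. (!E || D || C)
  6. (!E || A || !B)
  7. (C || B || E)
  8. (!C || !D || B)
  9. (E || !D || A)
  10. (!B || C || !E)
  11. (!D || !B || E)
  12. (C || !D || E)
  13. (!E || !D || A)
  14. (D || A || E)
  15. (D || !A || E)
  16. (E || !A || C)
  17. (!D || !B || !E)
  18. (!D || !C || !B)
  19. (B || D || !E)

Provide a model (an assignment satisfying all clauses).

Set A = True and propagate.
Branch on B: take B = False.
Try C = False.
  then E is forced to True.
  then D is forced to True.

A=1, B=0, C=0, D=1, E=1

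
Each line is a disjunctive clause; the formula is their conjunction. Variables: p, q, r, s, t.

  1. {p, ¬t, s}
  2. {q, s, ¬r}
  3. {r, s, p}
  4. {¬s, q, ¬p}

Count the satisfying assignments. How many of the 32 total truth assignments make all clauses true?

Case analysis on s and p:
  s=T, p=T: remaining (q,r,t) ∈ {(T,F,F); (T,F,T); (T,T,F); (T,T,T)} — 4.
  s=T, p=F: q, r, t free → 2^3 = 8.
  s=F, p=T: t free; 3 ways for (q,r) × 2^1 = 6.
  s=F, p=F: remaining (q,r,t) ∈ {(T,T,F)} — 1.
Total: 4 + 8 + 6 + 1 = 19.

19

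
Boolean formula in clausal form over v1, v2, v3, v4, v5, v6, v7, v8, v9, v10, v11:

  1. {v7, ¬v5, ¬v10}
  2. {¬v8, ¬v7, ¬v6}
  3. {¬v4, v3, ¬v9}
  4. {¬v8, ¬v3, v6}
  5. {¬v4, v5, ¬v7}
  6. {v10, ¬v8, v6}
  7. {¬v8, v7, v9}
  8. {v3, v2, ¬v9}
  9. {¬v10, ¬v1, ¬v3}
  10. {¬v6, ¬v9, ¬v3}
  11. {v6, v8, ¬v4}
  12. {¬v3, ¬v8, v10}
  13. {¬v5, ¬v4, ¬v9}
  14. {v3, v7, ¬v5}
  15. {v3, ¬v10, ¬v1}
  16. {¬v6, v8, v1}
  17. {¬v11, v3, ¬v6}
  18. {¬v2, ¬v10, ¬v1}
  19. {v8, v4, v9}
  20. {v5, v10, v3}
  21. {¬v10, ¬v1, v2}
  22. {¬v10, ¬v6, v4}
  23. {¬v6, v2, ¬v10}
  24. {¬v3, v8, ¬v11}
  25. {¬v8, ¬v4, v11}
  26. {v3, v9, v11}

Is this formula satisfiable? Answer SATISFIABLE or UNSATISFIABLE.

SATISFIABLE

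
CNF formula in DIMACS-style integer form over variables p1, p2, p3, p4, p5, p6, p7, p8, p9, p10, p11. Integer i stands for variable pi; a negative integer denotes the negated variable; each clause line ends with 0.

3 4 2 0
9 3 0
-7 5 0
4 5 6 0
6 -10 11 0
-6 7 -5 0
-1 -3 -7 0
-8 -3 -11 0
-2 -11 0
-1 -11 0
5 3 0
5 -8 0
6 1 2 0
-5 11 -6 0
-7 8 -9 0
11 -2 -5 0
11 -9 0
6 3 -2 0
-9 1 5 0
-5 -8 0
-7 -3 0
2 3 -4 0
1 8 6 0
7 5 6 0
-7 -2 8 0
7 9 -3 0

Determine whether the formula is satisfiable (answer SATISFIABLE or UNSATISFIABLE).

UNSATISFIABLE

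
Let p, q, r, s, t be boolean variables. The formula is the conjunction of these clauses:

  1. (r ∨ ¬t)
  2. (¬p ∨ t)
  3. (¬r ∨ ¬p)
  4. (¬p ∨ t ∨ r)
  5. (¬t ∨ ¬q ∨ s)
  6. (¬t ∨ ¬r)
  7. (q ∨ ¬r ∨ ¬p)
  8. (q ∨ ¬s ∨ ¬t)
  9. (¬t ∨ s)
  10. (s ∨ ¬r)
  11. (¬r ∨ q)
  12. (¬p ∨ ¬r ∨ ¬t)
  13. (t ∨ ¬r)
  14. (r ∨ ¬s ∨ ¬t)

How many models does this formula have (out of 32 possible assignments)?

The models are:
  p=0 q=0 r=0 s=0 t=0
  p=0 q=0 r=0 s=1 t=0
  p=0 q=1 r=0 s=0 t=0
  p=0 q=1 r=0 s=1 t=0
Count: 4.

4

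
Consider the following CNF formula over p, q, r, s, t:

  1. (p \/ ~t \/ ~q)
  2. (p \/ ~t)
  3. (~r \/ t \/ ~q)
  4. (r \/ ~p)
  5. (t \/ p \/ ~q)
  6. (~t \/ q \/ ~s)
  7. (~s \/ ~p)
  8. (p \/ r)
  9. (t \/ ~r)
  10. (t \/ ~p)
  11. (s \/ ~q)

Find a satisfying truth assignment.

Branch on p: take p = True.
  then r is forced to True.
  then s is forced to False.
  then t is forced to True.
  then q is forced to False.

p=T, q=F, r=T, s=F, t=T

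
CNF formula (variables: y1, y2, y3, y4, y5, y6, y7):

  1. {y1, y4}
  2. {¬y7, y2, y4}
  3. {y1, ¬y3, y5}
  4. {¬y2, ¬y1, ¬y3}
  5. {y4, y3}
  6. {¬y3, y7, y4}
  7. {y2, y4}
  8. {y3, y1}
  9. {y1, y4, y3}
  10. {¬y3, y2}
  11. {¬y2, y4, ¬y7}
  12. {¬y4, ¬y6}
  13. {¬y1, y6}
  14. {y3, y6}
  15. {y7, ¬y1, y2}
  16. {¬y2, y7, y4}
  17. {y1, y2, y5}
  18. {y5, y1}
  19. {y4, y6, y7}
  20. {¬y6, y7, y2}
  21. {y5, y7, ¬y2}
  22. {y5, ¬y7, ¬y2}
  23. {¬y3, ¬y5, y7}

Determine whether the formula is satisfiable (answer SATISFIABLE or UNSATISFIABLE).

SATISFIABLE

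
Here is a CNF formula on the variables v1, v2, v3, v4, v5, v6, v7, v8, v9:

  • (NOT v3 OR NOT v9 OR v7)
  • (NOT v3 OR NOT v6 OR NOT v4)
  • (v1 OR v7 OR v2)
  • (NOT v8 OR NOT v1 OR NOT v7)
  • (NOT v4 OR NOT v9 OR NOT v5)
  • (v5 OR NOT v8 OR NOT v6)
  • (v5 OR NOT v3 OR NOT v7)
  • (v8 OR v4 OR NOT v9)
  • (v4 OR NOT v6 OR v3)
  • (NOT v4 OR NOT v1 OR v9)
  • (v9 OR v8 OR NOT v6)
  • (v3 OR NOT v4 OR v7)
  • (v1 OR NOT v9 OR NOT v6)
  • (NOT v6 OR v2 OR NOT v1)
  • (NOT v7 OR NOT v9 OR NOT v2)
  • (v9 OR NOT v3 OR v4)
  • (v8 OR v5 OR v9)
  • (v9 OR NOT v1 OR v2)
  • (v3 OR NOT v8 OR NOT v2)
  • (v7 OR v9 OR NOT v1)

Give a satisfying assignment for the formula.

v1 = T, v2 = F, v3 = F, v4 = F, v5 = F, v6 = F, v7 = F, v8 = T, v9 = T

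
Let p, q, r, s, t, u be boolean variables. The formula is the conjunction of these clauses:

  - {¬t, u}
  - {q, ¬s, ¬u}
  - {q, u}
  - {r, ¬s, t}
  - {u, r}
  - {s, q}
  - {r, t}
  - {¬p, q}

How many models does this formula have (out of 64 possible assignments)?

16

Split on q, then u.
  q=T, u=T: p, s free; 3 ways for (r,t) × 2^2 = 12.
  q=T, u=F: remaining (p,r,s,t) ∈ {(F,T,F,F); (F,T,T,F); (T,T,F,F); (T,T,T,F)} — 4.
  q=F, u=T: a clause becomes empty — 0.
  q=F, u=F: a clause becomes empty — 0.
Total: 12 + 4 + 0 + 0 = 16.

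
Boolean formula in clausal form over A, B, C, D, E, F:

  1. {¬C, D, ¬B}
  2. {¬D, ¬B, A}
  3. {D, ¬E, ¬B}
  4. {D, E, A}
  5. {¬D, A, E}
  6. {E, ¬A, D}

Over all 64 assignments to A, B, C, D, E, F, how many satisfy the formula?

28

Split on D, then A.
  D=T, A=T: B, C, E, F free → 2^4 = 16.
  D=T, A=F: remaining (B,C,E,F) ∈ {(F,F,T,F); (F,F,T,T); (F,T,T,F); (F,T,T,T)} — 4.
  D=F, A=T: remaining (B,C,E,F) ∈ {(F,F,T,F); (F,F,T,T); (F,T,T,F); (F,T,T,T)} — 4.
  D=F, A=F: remaining (B,C,E,F) ∈ {(F,F,T,F); (F,F,T,T); (F,T,T,F); (F,T,T,T)} — 4.
Total: 16 + 4 + 4 + 4 = 28.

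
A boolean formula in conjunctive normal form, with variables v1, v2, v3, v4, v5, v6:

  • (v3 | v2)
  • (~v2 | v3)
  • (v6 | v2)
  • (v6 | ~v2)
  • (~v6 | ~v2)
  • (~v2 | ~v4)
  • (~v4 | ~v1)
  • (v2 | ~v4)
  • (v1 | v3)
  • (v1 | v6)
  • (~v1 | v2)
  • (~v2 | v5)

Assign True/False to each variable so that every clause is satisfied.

v1 = F, v2 = F, v3 = T, v4 = F, v5 = F, v6 = T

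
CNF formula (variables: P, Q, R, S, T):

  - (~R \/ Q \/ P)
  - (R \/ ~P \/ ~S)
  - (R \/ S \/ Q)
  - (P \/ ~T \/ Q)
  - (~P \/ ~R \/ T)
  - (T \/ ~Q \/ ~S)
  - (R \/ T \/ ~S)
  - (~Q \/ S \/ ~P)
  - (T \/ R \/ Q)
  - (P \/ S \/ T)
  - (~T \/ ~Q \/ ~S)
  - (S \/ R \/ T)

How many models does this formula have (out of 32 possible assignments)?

The models are:
  P=0 Q=1 R=0 S=0 T=1
  P=0 Q=1 R=1 S=0 T=1
  P=1 Q=0 R=1 S=0 T=1
  P=1 Q=0 R=1 S=1 T=1
Count: 4.

4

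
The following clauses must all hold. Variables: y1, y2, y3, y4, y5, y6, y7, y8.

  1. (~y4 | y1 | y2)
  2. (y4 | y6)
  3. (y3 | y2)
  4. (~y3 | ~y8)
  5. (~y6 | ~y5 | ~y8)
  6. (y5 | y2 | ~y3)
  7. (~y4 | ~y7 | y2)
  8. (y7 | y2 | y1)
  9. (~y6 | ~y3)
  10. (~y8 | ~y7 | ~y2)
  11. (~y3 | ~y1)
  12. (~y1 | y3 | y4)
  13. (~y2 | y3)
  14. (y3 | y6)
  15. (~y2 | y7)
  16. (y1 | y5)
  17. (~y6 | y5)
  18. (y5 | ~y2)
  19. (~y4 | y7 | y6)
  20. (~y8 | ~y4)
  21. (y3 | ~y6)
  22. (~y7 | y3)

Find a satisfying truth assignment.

y1 = False  y2 = True  y3 = True  y4 = True  y5 = True  y6 = False  y7 = True  y8 = False

Check each clause:
  1. (y2 | ~y4 | y1) — y2 is true.
  2. (y6 | y4) — y4 is true.
  3. (y3 | y2) — y2 is true.
  4. (~y3 | ~y8) — ~y8 is true.
  5. (~y8 | ~y5 | ~y6) — ~y8 is true.
  6. (y5 | y2 | ~y3) — y2 is true.
  7. (y2 | ~y7 | ~y4) — y2 is true.
  8. (y7 | y2 | y1) — y2 is true.
  9. (~y6 | ~y3) — ~y6 is true.
  10. (~y2 | ~y8 | ~y7) — ~y8 is true.
  11. (~y1 | ~y3) — ~y1 is true.
  12. (y4 | ~y1 | y3) — y3 is true.
  13. (y3 | ~y2) — y3 is true.
  14. (y6 | y3) — y3 is true.
  15. (~y2 | y7) — y7 is true.
  16. (y1 | y5) — y5 is true.
  17. (~y6 | y5) — ~y6 is true.
  18. (~y2 | y5) — y5 is true.
  19. (~y4 | y6 | y7) — y7 is true.
  20. (~y4 | ~y8) — ~y8 is true.
  21. (y3 | ~y6) — ~y6 is true.
  22. (y3 | ~y7) — y3 is true.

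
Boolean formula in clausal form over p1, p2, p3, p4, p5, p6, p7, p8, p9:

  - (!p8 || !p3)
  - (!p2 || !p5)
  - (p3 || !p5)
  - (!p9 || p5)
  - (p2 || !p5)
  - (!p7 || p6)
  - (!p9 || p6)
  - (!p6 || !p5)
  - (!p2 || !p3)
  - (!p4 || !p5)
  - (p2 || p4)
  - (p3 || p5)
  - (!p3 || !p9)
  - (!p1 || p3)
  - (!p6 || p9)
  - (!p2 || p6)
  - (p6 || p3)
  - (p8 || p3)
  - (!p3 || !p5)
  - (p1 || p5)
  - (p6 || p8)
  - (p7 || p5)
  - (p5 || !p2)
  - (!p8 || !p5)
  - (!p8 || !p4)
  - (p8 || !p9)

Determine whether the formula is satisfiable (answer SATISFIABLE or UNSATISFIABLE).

UNSATISFIABLE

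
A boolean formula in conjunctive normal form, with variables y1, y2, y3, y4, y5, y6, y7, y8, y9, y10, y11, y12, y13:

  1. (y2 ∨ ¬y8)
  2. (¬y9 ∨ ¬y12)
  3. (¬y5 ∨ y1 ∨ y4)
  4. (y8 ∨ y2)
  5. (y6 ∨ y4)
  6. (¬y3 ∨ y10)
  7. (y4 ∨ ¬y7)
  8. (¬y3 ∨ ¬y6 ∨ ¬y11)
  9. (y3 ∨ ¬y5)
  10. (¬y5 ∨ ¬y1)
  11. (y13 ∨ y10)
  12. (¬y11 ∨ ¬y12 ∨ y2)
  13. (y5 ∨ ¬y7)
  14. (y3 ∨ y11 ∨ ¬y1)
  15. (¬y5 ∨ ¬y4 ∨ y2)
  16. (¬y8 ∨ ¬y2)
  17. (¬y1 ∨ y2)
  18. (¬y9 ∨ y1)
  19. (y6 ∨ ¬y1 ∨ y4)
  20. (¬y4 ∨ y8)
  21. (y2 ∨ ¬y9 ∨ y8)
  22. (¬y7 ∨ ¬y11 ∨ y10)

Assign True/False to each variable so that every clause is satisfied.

y7 occurs only negated in the remaining clauses — set y7 = False.
Pure literal: y9 appears only negated; assign y9 = False.
Set y1 = False and propagate.
Set y2 = True and propagate.
  then y8 is forced to False.
  then y4 is forced to False.
  then y5 is forced to False.
  then y6 is forced to True.
Set y3 = False and propagate.
The remaining clauses are satisfied by y10 = True, y11 = True, y12 = False, y13 = True.
Every clause has at least one true literal under this assignment.

y1 = False, y2 = True, y3 = False, y4 = False, y5 = False, y6 = True, y7 = False, y8 = False, y9 = False, y10 = True, y11 = True, y12 = False, y13 = True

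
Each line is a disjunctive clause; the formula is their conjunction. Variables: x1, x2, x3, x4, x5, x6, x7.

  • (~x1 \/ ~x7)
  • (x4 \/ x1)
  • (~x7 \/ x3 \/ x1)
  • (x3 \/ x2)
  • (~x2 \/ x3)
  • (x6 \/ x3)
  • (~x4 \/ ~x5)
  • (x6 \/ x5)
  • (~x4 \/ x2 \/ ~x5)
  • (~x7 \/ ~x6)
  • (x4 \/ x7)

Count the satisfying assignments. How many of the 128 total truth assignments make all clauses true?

4

Satisfying assignments:
  x1=0 x2=0 x3=1 x4=1 x5=0 x6=1 x7=0
  x1=0 x2=1 x3=1 x4=1 x5=0 x6=1 x7=0
  x1=1 x2=0 x3=1 x4=1 x5=0 x6=1 x7=0
  x1=1 x2=1 x3=1 x4=1 x5=0 x6=1 x7=0
Count: 4.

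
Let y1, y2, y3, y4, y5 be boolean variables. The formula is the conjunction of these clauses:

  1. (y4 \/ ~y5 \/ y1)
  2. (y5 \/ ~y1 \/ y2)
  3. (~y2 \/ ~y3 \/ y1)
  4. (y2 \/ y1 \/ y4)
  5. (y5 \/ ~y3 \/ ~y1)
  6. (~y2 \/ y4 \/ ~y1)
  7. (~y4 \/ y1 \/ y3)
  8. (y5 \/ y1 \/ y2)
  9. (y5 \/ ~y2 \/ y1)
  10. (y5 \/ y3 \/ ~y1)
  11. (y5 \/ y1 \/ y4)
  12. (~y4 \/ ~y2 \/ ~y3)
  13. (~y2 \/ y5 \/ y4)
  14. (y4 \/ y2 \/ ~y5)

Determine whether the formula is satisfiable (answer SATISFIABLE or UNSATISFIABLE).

Set y1 = True and propagate.
For the remaining variables, y2 = True, y3 = False, y4 = True, y5 = True works.
Every clause has at least one true literal under this assignment.
So y1=True  y2=True  y3=False  y4=True  y5=True is a satisfying assignment.

SATISFIABLE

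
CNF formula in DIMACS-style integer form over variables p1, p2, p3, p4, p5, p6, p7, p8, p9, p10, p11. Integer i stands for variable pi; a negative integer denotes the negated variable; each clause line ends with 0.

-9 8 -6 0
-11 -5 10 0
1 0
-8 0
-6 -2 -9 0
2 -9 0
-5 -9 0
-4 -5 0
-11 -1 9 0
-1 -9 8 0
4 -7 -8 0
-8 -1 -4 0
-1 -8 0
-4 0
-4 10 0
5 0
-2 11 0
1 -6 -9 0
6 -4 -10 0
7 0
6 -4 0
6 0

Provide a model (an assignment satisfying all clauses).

p1=True, p2=False, p3=False, p4=False, p5=True, p6=True, p7=True, p8=False, p9=False, p10=True, p11=False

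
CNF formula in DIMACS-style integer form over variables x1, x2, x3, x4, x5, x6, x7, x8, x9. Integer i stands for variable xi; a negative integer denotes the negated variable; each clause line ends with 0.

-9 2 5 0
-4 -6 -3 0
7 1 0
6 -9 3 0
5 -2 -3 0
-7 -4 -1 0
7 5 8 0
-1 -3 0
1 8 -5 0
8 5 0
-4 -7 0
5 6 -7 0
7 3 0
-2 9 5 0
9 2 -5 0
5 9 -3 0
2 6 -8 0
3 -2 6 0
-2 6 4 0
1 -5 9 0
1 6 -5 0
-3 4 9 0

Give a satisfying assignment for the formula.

x1=True  x2=True  x3=False  x4=False  x5=True  x6=True  x7=True  x8=False  x9=True

Branch on x1: take x1 = True.
  then x3 is forced to False.
  then x7 is forced to True.
  then x4 is forced to False.
Branch on x2: take x2 = True.
  then x6 is forced to True.
For the remaining variables, x5 = True, x8 = False, x9 = True works.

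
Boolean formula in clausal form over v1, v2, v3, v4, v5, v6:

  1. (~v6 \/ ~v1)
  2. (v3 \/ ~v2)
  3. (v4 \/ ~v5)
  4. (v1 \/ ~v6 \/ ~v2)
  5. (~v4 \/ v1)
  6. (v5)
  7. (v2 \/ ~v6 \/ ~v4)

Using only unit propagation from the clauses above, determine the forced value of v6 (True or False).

False

(v5) is a unit clause: v5 = True.
From (v4 \/ ~v5) and v5 = True: v4 = True.
In (~v4 \/ v1), ~v4 is now false; v1 must hold, so v1 = True.
(~v6 \/ ~v1) with v1 = True leaves only ~v6, so v6 = False.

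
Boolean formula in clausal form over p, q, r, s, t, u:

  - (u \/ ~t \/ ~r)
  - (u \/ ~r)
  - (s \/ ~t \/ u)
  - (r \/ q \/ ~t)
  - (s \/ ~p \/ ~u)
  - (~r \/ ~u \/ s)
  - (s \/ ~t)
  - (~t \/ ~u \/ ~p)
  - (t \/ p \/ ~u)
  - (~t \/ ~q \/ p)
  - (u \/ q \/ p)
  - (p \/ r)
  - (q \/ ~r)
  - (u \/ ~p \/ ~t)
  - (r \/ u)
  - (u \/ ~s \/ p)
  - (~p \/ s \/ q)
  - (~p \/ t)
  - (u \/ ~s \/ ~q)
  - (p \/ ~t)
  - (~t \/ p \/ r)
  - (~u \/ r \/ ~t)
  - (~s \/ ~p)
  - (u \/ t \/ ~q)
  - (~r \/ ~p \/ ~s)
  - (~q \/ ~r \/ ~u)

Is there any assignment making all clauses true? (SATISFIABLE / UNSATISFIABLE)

UNSATISFIABLE

u = True:
  p = True:
    propagation gives s=True; an empty clause results — contradiction.
  p = False:
    propagation gives t=True; an empty clause results — contradiction.
u = False:
  propagation gives r=False; an empty clause results — contradiction.
Every branch closes, so no satisfying assignment exists.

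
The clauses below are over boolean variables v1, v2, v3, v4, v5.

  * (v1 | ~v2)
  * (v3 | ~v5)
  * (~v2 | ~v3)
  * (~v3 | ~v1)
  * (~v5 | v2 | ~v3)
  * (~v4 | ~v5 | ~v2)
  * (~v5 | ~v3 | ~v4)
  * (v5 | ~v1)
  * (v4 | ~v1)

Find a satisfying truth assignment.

v1=F, v2=F, v3=F, v4=F, v5=F

Try v1 = False.
  then v2 is forced to False.
For the remaining variables, v3 = False, v4 = False, v5 = False works.
Check each clause:
  1. (v1 | ~v2) — ~v2 is true.
  2. (v3 | ~v5) — ~v5 is true.
  3. (~v3 | ~v2) — ~v3 is true.
  4. (~v3 | ~v1) — ~v3 is true.
  5. (~v5 | v2 | ~v3) — ~v5 is true.
  6. (~v5 | ~v2 | ~v4) — ~v5 is true.
  7. (~v3 | ~v5 | ~v4) — ~v5 is true.
  8. (~v1 | v5) — ~v1 is true.
  9. (v4 | ~v1) — ~v1 is true.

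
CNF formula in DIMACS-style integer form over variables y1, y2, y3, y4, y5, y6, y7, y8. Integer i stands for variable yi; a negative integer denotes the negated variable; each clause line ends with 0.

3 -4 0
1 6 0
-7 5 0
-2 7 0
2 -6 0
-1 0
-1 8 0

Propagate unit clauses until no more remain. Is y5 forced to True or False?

(¬y1) stands alone — y1 = False.
In (y6 ∨ y1), y1 is now false; y6 must hold, so y6 = True.
(y2 ∨ ¬y6) with y6 = True leaves only y2, so y2 = True.
(y7 ∨ ¬y2): since y2 = True, the clause reduces to (y7). y7 = True.
In (¬y7 ∨ y5), ¬y7 is now false; y5 must hold, so y5 = True.

True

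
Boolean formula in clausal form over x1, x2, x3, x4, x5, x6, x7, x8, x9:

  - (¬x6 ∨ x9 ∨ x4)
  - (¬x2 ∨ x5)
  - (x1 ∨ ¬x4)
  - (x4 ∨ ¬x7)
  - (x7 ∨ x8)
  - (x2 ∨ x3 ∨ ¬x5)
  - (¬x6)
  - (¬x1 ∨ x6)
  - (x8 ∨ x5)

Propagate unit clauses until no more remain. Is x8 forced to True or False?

(¬x6) stands alone — x6 = False.
(x6 ∨ ¬x1): since x6 = False, the clause reduces to (¬x1). x1 = False.
In (x1 ∨ ¬x4), x1 is now false; ¬x4 must hold, so x4 = False.
(x4 ∨ ¬x7) with x4 = False leaves only ¬x7, so x7 = False.
From (x8 ∨ x7) and x7 = False: x8 = True.

True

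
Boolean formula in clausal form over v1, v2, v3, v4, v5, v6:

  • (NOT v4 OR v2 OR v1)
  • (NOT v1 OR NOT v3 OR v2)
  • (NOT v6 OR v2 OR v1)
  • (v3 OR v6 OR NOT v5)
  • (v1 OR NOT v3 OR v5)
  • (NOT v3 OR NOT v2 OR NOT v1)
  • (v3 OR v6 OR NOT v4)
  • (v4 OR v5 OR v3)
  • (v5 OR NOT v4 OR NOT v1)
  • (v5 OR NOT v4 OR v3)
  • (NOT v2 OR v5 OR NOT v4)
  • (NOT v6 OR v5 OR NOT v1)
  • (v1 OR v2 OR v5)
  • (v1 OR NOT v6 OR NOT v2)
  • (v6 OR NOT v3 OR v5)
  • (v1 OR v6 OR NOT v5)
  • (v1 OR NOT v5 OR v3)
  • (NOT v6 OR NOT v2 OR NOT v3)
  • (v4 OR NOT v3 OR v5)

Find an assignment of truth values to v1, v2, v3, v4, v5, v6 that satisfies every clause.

v1 = True, v2 = True, v3 = False, v4 = True, v5 = True, v6 = True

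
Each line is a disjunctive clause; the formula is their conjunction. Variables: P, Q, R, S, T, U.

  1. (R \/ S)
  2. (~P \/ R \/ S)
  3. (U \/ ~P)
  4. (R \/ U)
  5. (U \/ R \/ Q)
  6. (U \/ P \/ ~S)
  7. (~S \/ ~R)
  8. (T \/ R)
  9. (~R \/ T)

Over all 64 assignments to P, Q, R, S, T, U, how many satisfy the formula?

10

Case analysis on R and S:
  R=T, S=T: a clause becomes empty — 0.
  R=T, S=F: Q free; 3 ways for (P,T,U) × 2^1 = 6.
  R=F, S=T: remaining (P,Q,T,U) ∈ {(F,F,T,T); (F,T,T,T); (T,F,T,T); (T,T,T,T)} — 4.
  R=F, S=F: a clause becomes empty — 0.
Total: 0 + 6 + 4 + 0 = 10.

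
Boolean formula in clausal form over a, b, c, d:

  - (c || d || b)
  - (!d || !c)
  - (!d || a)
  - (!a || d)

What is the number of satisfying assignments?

5

Satisfying assignments:
  a=0 b=0 c=1 d=0
  a=0 b=1 c=0 d=0
  a=0 b=1 c=1 d=0
  a=1 b=0 c=0 d=1
  a=1 b=1 c=0 d=1
That's 5 in total.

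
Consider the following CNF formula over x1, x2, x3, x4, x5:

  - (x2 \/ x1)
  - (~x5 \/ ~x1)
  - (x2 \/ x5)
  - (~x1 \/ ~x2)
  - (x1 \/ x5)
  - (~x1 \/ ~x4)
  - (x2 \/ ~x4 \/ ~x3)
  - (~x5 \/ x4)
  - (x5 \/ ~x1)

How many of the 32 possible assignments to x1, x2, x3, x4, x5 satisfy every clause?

Satisfying assignments:
  x1=F x2=T x3=F x4=T x5=T
  x1=F x2=T x3=T x4=T x5=T
That's 2 in total.

2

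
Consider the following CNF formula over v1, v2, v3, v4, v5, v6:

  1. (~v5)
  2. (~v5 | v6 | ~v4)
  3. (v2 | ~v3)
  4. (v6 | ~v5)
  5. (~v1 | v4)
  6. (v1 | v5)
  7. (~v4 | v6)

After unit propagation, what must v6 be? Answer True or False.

(~v5) stands alone — v5 = False.
(v5 | v1) with v5 = False leaves only v1, so v1 = True.
(v4 | ~v1) with v1 = True leaves only v4, so v4 = True.
(v6 | ~v4) with v4 = True leaves only v6, so v6 = True.

True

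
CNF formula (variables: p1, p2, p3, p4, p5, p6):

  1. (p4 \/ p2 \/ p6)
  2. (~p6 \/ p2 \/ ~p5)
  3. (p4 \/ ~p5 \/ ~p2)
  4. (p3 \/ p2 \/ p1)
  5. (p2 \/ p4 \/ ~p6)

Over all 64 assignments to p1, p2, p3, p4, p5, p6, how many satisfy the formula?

33

Case analysis on p2 and p4:
  p2=1, p4=1: p1, p3, p5, p6 free → 2^4 = 16.
  p2=1, p4=0: forces p5=0; p1, p3, p6 free → 2^3 = 8.
  p2=0, p4=1: 9 of the 16 assignments to (p1,p3,p5,p6) work.
  p2=0, p4=0: a clause becomes empty — 0.
Total: 16 + 8 + 9 + 0 = 33.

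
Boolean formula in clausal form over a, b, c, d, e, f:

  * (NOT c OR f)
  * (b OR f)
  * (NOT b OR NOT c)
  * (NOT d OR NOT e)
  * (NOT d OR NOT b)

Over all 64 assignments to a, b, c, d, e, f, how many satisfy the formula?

20

Case analysis on b and c:
  b=1, c=1: a clause becomes empty — 0.
  b=1, c=0: forces d=0; a, e, f free → 2^3 = 8.
  b=0, c=1: a free; 3 ways for (d,e,f) × 2^1 = 6.
  b=0, c=0: a free; 3 ways for (d,e,f) × 2^1 = 6.
Total: 0 + 8 + 6 + 6 = 20.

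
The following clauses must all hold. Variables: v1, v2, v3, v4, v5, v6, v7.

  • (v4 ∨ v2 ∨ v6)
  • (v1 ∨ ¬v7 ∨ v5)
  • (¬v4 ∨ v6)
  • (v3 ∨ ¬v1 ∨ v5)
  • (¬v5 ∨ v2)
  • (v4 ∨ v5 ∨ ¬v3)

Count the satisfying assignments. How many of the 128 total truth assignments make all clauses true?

35

Split on v5, then v4.
  v5=1, v4=1: forces v2=1; v6=1; v1, v3, v7 free → 2^3 = 8.
  v5=1, v4=0: forces v2=1; v1, v3, v6, v7 free → 2^4 = 16.
  v5=0, v4=1: v2 free; 4 ways for (v1,v3,v6,v7) × 2^1 = 8.
  v5=0, v4=0: remaining (v1,v2,v3,v6,v7) ∈ {(0,0,0,1,0); (0,1,0,0,0); (0,1,0,1,0)} — 3.
Total: 8 + 16 + 8 + 3 = 35.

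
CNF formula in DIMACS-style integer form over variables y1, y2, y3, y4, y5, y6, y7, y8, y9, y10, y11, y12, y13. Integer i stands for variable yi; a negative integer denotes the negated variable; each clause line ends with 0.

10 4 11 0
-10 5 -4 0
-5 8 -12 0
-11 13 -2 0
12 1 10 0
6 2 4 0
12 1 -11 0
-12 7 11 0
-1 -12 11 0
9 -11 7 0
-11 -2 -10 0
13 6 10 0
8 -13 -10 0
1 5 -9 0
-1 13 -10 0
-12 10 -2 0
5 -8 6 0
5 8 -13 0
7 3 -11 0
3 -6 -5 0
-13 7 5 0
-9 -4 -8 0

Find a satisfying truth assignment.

y1 = True, y2 = False, y3 = True, y4 = True, y5 = True, y6 = True, y7 = True, y8 = True, y9 = False, y10 = False, y11 = True, y12 = True, y13 = False

y3 occurs only positively in the remaining clauses — set y3 = True.
y7 occurs only positively in the remaining clauses — set y7 = True.
Set y1 = True and propagate.
The remaining clauses are satisfied by y2 = False, y4 = True, y5 = True, y6 = True, y8 = True, y9 = False, y10 = False, y11 = True, y12 = True, y13 = False.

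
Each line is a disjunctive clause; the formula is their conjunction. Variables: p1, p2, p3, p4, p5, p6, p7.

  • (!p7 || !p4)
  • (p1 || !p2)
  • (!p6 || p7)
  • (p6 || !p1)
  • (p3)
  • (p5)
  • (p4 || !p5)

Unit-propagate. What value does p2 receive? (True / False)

False

Unit clause (p3) sets p3 = True.
(p5) is a unit clause: p5 = True.
(p4 || !p5) with p5 = True leaves only p4, so p4 = True.
From (!p4 || !p7) and p4 = True: p7 = False.
From (p7 || !p6) and p7 = False: p6 = False.
From (!p1 || p6) and p6 = False: p1 = False.
(!p2 || p1): since p1 = False, the clause reduces to (!p2). p2 = False.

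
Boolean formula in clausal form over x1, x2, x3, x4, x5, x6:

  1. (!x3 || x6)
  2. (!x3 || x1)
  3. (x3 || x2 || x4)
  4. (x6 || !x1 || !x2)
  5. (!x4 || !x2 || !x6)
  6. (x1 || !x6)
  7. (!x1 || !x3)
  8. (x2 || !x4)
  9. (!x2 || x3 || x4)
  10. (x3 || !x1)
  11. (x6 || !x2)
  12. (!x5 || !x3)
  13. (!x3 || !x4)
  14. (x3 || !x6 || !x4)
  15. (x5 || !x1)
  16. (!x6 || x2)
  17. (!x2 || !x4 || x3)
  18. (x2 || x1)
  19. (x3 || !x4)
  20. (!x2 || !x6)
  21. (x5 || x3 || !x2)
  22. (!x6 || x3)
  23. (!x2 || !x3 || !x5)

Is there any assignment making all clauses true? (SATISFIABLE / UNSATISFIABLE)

UNSATISFIABLE

x3 = True:
  propagation gives x6=True, x1=True; an empty clause results — contradiction.
x3 = False:
  propagation gives x1=False, x6=False, x2=False; an empty clause results — contradiction.
Every branch closes, so no satisfying assignment exists.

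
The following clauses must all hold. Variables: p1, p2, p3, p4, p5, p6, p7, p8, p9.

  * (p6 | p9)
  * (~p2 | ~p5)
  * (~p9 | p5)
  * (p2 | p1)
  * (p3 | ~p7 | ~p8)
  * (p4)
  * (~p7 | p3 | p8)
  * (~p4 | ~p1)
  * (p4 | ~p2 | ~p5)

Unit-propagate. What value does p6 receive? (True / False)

True

(p4) is a unit clause: p4 = True.
In (~p4 | ~p1), ~p4 is now false; ~p1 must hold, so p1 = False.
(p2 | p1): since p1 = False, the clause reduces to (p2). p2 = True.
In (~p2 | ~p5), ~p2 is now false; ~p5 must hold, so p5 = False.
From (~p9 | p5) and p5 = False: p9 = False.
(p6 | p9): since p9 = False, the clause reduces to (p6). p6 = True.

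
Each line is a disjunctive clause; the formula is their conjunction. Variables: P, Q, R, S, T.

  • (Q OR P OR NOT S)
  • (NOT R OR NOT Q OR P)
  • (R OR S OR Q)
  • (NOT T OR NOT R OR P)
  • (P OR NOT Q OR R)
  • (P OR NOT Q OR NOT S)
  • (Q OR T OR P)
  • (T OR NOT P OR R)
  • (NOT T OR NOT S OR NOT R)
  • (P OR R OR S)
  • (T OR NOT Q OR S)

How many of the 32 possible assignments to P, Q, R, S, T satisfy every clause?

8

Case analysis on P and Q:
  P=T, Q=T: remaining (R,S,T) ∈ {(F,F,T); (F,T,T); (T,F,T); (T,T,F)} — 4.
  P=T, Q=F: remaining (R,S,T) ∈ {(F,T,T); (T,F,F); (T,F,T); (T,T,F)} — 4.
  P=F, Q=T: a clause becomes empty — 0.
  P=F, Q=F: a clause becomes empty — 0.
Total: 4 + 4 + 0 + 0 = 8.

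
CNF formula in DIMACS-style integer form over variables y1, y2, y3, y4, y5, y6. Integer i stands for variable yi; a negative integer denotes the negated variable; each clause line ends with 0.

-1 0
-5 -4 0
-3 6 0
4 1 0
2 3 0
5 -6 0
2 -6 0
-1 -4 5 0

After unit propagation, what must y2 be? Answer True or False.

Unit clause (¬y1) sets y1 = False.
(y4 ∨ y1) with y1 = False leaves only y4, so y4 = True.
(¬y5 ∨ ¬y4) with y4 = True leaves only ¬y5, so y5 = False.
(¬y6 ∨ y5) with y5 = False leaves only ¬y6, so y6 = False.
In (y6 ∨ ¬y3), y6 is now false; ¬y3 must hold, so y3 = False.
In (y3 ∨ y2), y3 is now false; y2 must hold, so y2 = True.

True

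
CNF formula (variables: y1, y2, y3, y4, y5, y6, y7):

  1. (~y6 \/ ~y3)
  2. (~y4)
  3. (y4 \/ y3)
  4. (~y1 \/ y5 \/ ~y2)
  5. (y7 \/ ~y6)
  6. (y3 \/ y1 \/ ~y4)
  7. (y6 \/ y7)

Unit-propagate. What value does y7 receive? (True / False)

True

(~y4) stands alone — y4 = False.
(y4 \/ y3): since y4 = False, the clause reduces to (y3). y3 = True.
In (~y3 \/ ~y6), ~y3 is now false; ~y6 must hold, so y6 = False.
From (y7 \/ y6) and y6 = False: y7 = True.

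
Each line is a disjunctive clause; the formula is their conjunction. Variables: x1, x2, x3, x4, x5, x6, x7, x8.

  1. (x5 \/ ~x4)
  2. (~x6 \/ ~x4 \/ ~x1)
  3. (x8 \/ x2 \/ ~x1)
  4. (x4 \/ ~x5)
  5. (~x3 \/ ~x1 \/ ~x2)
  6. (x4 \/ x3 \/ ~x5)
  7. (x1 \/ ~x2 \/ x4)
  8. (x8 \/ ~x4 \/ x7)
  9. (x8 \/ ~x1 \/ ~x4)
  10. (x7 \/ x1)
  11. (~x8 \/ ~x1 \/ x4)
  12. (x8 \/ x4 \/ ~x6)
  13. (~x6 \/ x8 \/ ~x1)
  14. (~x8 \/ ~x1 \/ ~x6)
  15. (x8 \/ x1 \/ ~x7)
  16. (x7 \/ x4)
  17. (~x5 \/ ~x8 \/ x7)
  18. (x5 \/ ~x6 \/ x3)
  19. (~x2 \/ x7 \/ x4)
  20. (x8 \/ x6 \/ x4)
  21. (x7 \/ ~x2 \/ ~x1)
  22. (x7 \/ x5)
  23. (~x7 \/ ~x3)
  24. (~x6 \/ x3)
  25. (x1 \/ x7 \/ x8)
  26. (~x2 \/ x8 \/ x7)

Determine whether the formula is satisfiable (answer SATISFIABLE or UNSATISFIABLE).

SATISFIABLE

Set x1 = True and propagate.
Branch on x2: take x2 = True.
  then x3 is forced to False.
  then x7 is forced to True.
  then x6 is forced to False.
Try x4 = True.
  then x5 is forced to True.
  then x8 is forced to True.
So x1 = T  x2 = T  x3 = F  x4 = T  x5 = T  x6 = F  x7 = T  x8 = T is a satisfying assignment.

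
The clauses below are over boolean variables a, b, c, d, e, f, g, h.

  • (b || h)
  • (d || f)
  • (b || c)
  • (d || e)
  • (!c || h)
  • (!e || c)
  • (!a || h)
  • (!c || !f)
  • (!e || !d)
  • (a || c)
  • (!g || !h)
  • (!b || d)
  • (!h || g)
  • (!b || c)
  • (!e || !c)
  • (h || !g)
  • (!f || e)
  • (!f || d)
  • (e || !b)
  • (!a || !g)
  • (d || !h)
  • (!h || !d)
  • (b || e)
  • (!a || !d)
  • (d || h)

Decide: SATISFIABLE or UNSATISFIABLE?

d = True:
  propagation gives e=False, f=False, b=False; an empty clause results — contradiction.
d = False:
  propagation gives f=True; an empty clause results — contradiction.
Every branch closes, so no satisfying assignment exists.

UNSATISFIABLE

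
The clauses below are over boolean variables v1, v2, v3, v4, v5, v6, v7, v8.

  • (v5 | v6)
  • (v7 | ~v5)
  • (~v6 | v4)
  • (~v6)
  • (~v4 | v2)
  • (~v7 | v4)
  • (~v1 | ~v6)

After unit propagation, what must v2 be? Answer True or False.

True

(~v6) stands alone — v6 = False.
(v5 | v6) with v6 = False leaves only v5, so v5 = True.
(v7 | ~v5): since v5 = True, the clause reduces to (v7). v7 = True.
In (v4 | ~v7), ~v7 is now false; v4 must hold, so v4 = True.
(~v4 | v2) with v4 = True leaves only v2, so v2 = True.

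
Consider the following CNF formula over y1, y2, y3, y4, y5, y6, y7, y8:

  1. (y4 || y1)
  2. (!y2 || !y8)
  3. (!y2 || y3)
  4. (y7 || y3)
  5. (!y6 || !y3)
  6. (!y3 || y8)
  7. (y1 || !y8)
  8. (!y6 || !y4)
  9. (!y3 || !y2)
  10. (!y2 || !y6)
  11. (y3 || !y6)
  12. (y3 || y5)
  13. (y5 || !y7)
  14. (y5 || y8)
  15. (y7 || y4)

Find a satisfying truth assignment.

y1=True, y2=False, y3=True, y4=False, y5=True, y6=False, y7=True, y8=True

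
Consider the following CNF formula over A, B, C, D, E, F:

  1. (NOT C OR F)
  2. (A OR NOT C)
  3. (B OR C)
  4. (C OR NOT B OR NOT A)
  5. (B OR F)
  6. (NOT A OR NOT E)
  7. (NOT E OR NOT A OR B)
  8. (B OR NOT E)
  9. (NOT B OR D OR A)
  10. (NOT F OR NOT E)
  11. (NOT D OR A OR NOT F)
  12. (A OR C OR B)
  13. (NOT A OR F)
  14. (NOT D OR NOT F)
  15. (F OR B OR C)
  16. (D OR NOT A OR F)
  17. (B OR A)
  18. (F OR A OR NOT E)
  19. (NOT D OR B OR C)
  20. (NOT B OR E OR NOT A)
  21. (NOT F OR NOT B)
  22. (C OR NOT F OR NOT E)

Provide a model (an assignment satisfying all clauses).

Branch on A: take A = True.
  then E is forced to False.
  then F is forced to True.
  then D is forced to False.
  then B is forced to False.
  then C is forced to True.
Every clause has at least one true literal under this assignment.
Check each clause:
  1. (F OR NOT C) — F is true.
  2. (NOT C OR A) — A is true.
  3. (B OR C) — C is true.
  4. (NOT A OR NOT B OR C) — C is true.
  5. (F OR B) — F is true.
  6. (NOT E OR NOT A) — NOT E is true.
  7. (B OR NOT E OR NOT A) — NOT E is true.
  8. (B OR NOT E) — NOT E is true.
  9. (A OR D OR NOT B) — A is true.
  10. (NOT F OR NOT E) — NOT E is true.
  11. (NOT D OR A OR NOT F) — A is true.
  12. (A OR C OR B) — A is true.
  13. (NOT A OR F) — F is true.
  14. (NOT D OR NOT F) — NOT D is true.
  15. (F OR B OR C) — C is true.
  16. (NOT A OR D OR F) — F is true.
  17. (B OR A) — A is true.
  18. (NOT E OR F OR A) — A is true.
  19. (NOT D OR B OR C) — C is true.
  20. (NOT B OR E OR NOT A) — NOT B is true.
  21. (NOT B OR NOT F) — NOT B is true.
  22. (C OR NOT E OR NOT F) — C is true.

A=True, B=False, C=True, D=False, E=False, F=True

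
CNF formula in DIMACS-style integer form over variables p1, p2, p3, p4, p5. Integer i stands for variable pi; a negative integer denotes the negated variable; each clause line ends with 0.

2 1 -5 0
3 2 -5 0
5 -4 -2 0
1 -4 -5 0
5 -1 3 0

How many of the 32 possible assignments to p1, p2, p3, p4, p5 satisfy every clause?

17

Split on p5, then p1.
  p5=T, p1=T: p4 free; 3 ways for (p2,p3) × 2^1 = 6.
  p5=T, p1=F: remaining (p2,p3,p4) ∈ {(T,F,F); (T,T,F)} — 2.
  p5=F, p1=T: remaining (p2,p3,p4) ∈ {(F,T,F); (F,T,T); (T,T,F)} — 3.
  p5=F, p1=F: p3 free; 3 ways for (p2,p4) × 2^1 = 6.
Total: 6 + 2 + 3 + 6 = 17.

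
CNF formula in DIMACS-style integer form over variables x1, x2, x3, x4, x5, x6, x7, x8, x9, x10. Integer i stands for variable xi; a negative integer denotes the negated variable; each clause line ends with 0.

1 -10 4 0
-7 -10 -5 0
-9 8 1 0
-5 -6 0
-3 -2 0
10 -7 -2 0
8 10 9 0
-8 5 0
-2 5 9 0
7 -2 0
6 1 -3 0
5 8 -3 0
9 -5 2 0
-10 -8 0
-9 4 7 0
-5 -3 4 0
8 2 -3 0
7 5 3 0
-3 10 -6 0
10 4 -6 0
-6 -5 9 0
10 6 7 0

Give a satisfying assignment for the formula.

x1 occurs only positively in the remaining clauses — set x1 = True.
Set x2 = False and propagate.
Try x3 = False.
Set x4 = False and propagate.
The remaining clauses are satisfied by x5 = False, x6 = False, x7 = True, x8 = False, x9 = False, x10 = True.

x1=True, x2=False, x3=False, x4=False, x5=False, x6=False, x7=True, x8=False, x9=False, x10=True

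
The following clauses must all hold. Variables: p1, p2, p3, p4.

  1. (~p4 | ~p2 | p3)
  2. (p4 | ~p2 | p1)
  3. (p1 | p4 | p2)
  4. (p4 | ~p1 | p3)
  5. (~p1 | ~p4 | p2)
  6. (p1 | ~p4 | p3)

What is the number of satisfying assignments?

5

Satisfying assignments:
  p1=0 p2=0 p3=1 p4=1
  p1=0 p2=1 p3=1 p4=1
  p1=1 p2=0 p3=1 p4=0
  p1=1 p2=1 p3=1 p4=0
  p1=1 p2=1 p3=1 p4=1
Count: 5.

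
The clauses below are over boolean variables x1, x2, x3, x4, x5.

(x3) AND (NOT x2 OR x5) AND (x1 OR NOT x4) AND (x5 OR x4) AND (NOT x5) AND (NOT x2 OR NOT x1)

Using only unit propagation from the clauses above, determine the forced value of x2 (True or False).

(x3) is a unit clause: x3 = True.
(NOT x5) stands alone — x5 = False.
(x5 OR NOT x2): since x5 = False, the clause reduces to (NOT x2). x2 = False.

False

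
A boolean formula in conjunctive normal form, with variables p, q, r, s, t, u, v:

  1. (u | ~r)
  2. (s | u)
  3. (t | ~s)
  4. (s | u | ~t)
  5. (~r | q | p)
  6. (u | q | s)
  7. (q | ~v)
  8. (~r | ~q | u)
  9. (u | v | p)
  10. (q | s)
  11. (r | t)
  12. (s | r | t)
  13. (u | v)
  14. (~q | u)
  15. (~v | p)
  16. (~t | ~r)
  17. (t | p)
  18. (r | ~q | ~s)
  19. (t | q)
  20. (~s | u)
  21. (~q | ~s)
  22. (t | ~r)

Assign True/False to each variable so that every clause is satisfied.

p=F  q=F  r=F  s=T  t=T  u=T  v=F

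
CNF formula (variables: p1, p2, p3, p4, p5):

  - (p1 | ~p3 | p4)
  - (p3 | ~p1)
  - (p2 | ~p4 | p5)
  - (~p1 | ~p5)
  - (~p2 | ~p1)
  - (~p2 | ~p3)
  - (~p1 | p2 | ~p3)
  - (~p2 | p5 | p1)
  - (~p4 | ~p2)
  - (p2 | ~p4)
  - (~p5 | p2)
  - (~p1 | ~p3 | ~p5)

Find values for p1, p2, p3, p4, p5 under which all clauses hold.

p1=0, p2=0, p3=0, p4=0, p5=0

Branch on p1: take p1 = False.
For the remaining variables, p2 = False, p3 = False, p4 = False, p5 = False works.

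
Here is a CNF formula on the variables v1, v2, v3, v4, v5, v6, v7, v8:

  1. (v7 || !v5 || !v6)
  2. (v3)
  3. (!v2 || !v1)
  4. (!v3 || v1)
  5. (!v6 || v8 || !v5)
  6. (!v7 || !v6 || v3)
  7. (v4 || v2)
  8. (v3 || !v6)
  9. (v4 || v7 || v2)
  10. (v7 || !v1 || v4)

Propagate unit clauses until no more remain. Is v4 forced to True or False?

True

Unit clause (v3) sets v3 = True.
In (v1 || !v3), !v3 is now false; v1 must hold, so v1 = True.
From (!v1 || !v2) and v1 = True: v2 = False.
(v2 || v4): since v2 = False, the clause reduces to (v4). v4 = True.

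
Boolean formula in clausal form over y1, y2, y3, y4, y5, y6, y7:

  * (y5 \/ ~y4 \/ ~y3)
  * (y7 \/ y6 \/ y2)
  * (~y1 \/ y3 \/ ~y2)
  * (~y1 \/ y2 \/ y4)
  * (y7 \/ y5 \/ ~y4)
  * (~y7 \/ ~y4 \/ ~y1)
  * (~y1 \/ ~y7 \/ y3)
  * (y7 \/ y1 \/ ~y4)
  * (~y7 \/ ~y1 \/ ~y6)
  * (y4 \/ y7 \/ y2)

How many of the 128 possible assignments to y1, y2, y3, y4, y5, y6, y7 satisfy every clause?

Split on y7, then y1.
  y7=T, y1=T: remaining (y2,y3,y4,y5,y6) ∈ {(T,T,F,F,F); (T,T,F,T,F)} — 2.
  y7=T, y1=F: y2, y6 free; 7 ways for (y3,y4,y5) × 2^2 = 28.
  y7=F, y1=T: 8 of the 32 assignments to (y2,y3,y4,y5,y6) work.
  y7=F, y1=F: forces y2=T; y4=F; y3, y5, y6 free → 2^3 = 8.
Total: 2 + 28 + 8 + 8 = 46.

46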